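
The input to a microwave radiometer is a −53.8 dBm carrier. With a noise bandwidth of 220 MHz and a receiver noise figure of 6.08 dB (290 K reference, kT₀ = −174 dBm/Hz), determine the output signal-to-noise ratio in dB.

30.7 dB

Noise floor: N = −174 + 10 log₁₀(B) + NF
10 log₁₀(2.20×10⁸) = 83.42 dB
N = −174 + 83.42 + 6.08 = −84.50 dBm
SNR = P_sig − N = −53.8 − (−84.50) = 30.70 dB → 30.7 dB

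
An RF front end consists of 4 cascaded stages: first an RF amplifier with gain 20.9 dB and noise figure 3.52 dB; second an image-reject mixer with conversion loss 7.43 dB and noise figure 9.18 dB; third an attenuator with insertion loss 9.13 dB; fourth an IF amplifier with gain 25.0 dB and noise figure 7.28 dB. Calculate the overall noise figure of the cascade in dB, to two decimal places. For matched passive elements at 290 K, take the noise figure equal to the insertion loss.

6.26 dB

Convert to linear (a loss of L dB is a gain of −L dB): F_i = 10^(NF_i/10), G_i = 10^(G_i,dB/10)
  Stage 1: F_1 = 10^(3.52/10) = 2.249, G_1 = 10^(20.9/10) = 123.0
  Stage 2: F_2 = 10^(9.18/10) = 8.279, G_2 = 10^(−7.43/10) = 0.1807
  Stage 3: F_3 = 10^(9.13/10) = 8.185, G_3 = 10^(−9.13/10) = 0.1222
  Stage 4: F_4 = 10^(7.28/10) = 5.346, G_4 = 10^(25.0/10) = 316.2
Friis cascade:
  F = 2.249 + (8.279 − 1)/123.0 + (8.185 − 1)/22.23 + (5.346 − 1)/2.716 = 4.231
NF = 10 log₁₀(4.231) = 6.26 dB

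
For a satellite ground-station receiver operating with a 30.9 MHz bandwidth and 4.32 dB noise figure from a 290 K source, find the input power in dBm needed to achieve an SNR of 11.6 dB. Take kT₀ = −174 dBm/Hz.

−83.2 dBm

Sensitivity = −174 + 10 log₁₀(B) + NF + SNR_min
= −174 + 74.9 + 4.32 + 11.6
= −83.18 dBm → −83.2 dBm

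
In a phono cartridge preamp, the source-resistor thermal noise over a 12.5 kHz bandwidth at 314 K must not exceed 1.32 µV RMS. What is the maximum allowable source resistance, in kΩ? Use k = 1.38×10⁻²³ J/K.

Johnson–Nyquist: V_n = √(4kTRB) ⇒ R = V_n² / (4kTB)
4kTB = 4 × 1.38×10⁻²³ × 314 × 1.25×10⁴ = 2.17×10⁻¹⁶
R = (1.32×10⁻⁶)² / 2.17×10⁻¹⁶ = 8.04×10³ Ω = 8.04 kΩ

8.04 kΩ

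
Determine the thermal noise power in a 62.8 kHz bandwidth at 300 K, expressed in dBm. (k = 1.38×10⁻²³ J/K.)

−125.9 dBm

P_n = kTB = 1.38×10⁻²³ × 300 × 6.28×10⁴ = 2.60×10⁻¹⁶ W
In dBm: 10 log₁₀(2.60×10⁻¹⁶ / 10⁻³) = −125.9 dBm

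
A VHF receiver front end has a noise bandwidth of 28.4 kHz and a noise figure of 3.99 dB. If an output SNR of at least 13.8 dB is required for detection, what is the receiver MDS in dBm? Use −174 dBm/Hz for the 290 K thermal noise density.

Sensitivity = −174 + 10 log₁₀(B) + NF + SNR_min
= −174 + 44.53 + 3.99 + 13.8
= −111.68 dBm → −111.7 dBm

−111.7 dBm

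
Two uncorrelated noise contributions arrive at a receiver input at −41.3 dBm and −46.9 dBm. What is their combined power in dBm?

Convert to linear, add, convert back:
P₁ = 7.41×10⁻⁸ W, P₂ = 2.04×10⁻⁸ W
P_tot = 9.45×10⁻⁸ W → 10 log₁₀(P_tot / 10⁻³) = −40.2 dBm

−40.2 dBm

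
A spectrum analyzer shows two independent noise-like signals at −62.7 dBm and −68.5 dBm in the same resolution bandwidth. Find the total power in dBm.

−61.7 dBm

Convert to linear, add, convert back:
P₁ = 5.37×10⁻¹⁰ W, P₂ = 1.41×10⁻¹⁰ W
P_tot = 6.78×10⁻¹⁰ W → 10 log₁₀(P_tot / 10⁻³) = −61.7 dBm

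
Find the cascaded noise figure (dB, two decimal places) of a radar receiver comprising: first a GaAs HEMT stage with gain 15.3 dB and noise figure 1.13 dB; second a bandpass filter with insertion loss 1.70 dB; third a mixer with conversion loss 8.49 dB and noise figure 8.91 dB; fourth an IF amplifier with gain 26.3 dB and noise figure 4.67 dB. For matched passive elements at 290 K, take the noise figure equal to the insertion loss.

Convert to linear (a loss of L dB is a gain of −L dB): F_i = 10^(NF_i/10), G_i = 10^(G_i,dB/10)
  Stage 1: F_1 = 10^(1.13/10) = 1.297, G_1 = 10^(15.3/10) = 33.88
  Stage 2: F_2 = 10^(1.70/10) = 1.479, G_2 = 10^(−1.70/10) = 0.6761
  Stage 3: F_3 = 10^(8.91/10) = 7.780, G_3 = 10^(−8.49/10) = 0.1416
  Stage 4: F_4 = 10^(4.67/10) = 2.931, G_4 = 10^(26.3/10) = 426.6
Friis cascade:
  F = 1.297 + (1.479 − 1)/33.88 + (7.780 − 1)/22.91 + (2.931 − 1)/3.243 = 2.203
NF = 10 log₁₀(2.203) = 3.43 dB

3.43 dB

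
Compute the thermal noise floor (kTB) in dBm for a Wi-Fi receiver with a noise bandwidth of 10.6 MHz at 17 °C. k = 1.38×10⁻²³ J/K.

−103.7 dBm

T = 17 °C + 273.15 = 290.15 K
P_n = kTB = 1.38×10⁻²³ × 290.15 × 1.06×10⁷ = 4.24×10⁻¹⁴ W
In dBm: 10 log₁₀(4.24×10⁻¹⁴ / 10⁻³) = −103.7 dBm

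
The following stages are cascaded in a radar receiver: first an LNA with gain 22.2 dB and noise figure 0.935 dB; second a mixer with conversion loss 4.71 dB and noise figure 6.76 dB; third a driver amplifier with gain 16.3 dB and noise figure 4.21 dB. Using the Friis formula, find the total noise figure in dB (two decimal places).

1.11 dB

Convert to linear (a loss of L dB is a gain of −L dB): F_i = 10^(NF_i/10), G_i = 10^(G_i,dB/10)
  Stage 1: F_1 = 10^(0.935/10) = 1.240, G_1 = 10^(22.2/10) = 166.0
  Stage 2: F_2 = 10^(6.76/10) = 4.742, G_2 = 10^(−4.71/10) = 0.3381
  Stage 3: F_3 = 10^(4.21/10) = 2.636, G_3 = 10^(16.3/10) = 42.66
Friis cascade:
  F = 1.240 + (4.742 − 1)/166.0 + (2.636 − 1)/56.10 = 1.292
NF = 10 log₁₀(1.292) = 1.11 dB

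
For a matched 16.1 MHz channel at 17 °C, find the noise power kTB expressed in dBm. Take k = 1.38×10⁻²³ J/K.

T = 17 °C + 273.15 = 290.15 K
P_n = kTB = 1.38×10⁻²³ × 290.15 × 1.61×10⁷ = 6.45×10⁻¹⁴ W
In dBm: 10 log₁₀(6.45×10⁻¹⁴ / 10⁻³) = −101.9 dBm

−101.9 dBm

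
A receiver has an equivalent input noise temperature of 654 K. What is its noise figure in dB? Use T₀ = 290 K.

F = 1 + T_e/T₀ = 1 + 654/290 = 3.25517
NF = 10 log₁₀(3.25517) = 5.13 dB

5.13 dB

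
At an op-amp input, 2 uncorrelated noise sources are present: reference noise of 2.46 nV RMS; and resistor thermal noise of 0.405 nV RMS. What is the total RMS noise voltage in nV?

2.49 nV

Uncorrelated sources add in power (mean-square): V_tot = √(ΣV_i²)
V_tot = √[(2.46×10⁻⁹)² + (4.05×10⁻¹⁰)²] = 2.49×10⁻⁹ V = 2.49 nV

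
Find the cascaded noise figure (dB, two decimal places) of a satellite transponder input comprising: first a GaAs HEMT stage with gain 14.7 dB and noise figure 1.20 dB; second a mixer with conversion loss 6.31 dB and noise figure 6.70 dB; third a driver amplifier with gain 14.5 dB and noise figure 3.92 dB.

2.19 dB

Convert to linear (a loss of L dB is a gain of −L dB): F_i = 10^(NF_i/10), G_i = 10^(G_i,dB/10)
  Stage 1: F_1 = 10^(1.20/10) = 1.318, G_1 = 10^(14.7/10) = 29.51
  Stage 2: F_2 = 10^(6.70/10) = 4.677, G_2 = 10^(−6.31/10) = 0.2339
  Stage 3: F_3 = 10^(3.92/10) = 2.466, G_3 = 10^(14.5/10) = 28.18
Friis cascade:
  F = 1.318 + (4.677 − 1)/29.51 + (2.466 − 1)/6.902 = 1.655
NF = 10 log₁₀(1.655) = 2.19 dB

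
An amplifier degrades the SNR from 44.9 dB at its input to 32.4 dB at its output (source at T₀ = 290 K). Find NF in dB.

12.5 dB

NF (dB) = SNR_in(dB) − SNR_out(dB) when the source is at T₀
NF = 44.9 − 32.4 = 12.5 dB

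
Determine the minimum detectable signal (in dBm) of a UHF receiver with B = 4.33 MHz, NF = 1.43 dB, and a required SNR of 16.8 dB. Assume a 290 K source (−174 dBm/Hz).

Sensitivity = −174 + 10 log₁₀(B) + NF + SNR_min
= −174 + 66.36 + 1.43 + 16.8
= −89.41 dBm → −89.4 dBm

−89.4 dBm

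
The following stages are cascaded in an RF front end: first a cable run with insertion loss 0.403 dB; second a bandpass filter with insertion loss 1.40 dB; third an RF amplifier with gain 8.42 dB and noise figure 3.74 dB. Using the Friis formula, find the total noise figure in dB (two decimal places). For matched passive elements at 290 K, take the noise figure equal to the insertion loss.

5.54 dB

Convert to linear (a loss of L dB is a gain of −L dB): F_i = 10^(NF_i/10), G_i = 10^(G_i,dB/10)
  Stage 1: F_1 = 10^(0.403/10) = 1.097, G_1 = 10^(−0.403/10) = 0.9114
  Stage 2: F_2 = 10^(1.40/10) = 1.380, G_2 = 10^(−1.40/10) = 0.7244
  Stage 3: F_3 = 10^(3.74/10) = 2.366, G_3 = 10^(8.42/10) = 6.950
Friis cascade:
  F = 1.097 + (1.380 − 1)/0.9114 + (2.366 − 1)/0.6602 = 3.583
NF = 10 log₁₀(3.583) = 5.54 dB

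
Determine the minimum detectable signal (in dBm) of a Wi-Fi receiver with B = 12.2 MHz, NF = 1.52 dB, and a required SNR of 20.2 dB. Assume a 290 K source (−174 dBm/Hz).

Sensitivity = −174 + 10 log₁₀(B) + NF + SNR_min
= −174 + 70.86 + 1.52 + 20.2
= −81.42 dBm → −81.4 dBm

−81.4 dBm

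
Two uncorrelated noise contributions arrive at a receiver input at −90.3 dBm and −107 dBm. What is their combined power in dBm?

−90.2 dBm

Convert to linear, add, convert back:
P₁ = 9.33×10⁻¹³ W, P₂ = 2.00×10⁻¹⁴ W
P_tot = 9.53×10⁻¹³ W → 10 log₁₀(P_tot / 10⁻³) = −90.2 dBm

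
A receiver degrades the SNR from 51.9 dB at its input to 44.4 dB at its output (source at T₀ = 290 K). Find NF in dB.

NF (dB) = SNR_in(dB) − SNR_out(dB) when the source is at T₀
NF = 51.9 − 44.4 = 7.5 dB

7.5 dB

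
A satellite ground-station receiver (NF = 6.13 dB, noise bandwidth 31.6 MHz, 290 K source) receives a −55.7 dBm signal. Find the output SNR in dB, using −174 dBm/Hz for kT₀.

Noise floor: N = −174 + 10 log₁₀(B) + NF
10 log₁₀(3.16×10⁷) = 75 dB
N = −174 + 75 + 6.13 = −92.87 dBm
SNR = P_sig − N = −55.7 − (−92.87) = 37.17 dB → 37.2 dB

37.2 dB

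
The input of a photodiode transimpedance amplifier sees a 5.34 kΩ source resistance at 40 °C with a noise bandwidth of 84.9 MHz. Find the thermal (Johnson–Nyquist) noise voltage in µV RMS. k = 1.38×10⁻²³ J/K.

T = 40 °C + 273.15 = 313.15 K
V_n = √(4kTRB)
4kTRB = 4 × 1.38×10⁻²³ × 313.15 × 5.34×10³ × 8.49×10⁷ = 7.84×10⁻⁹ V²
V_n = √(7.84×10⁻⁹) = 8.85×10⁻⁵ V = 88.5 µV

88.5 µV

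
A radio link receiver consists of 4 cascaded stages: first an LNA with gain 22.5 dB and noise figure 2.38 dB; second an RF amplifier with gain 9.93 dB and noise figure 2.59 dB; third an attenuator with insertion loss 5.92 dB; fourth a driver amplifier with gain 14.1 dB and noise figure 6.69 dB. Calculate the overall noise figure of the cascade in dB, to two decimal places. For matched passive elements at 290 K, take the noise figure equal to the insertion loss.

Convert to linear (a loss of L dB is a gain of −L dB): F_i = 10^(NF_i/10), G_i = 10^(G_i,dB/10)
  Stage 1: F_1 = 10^(2.38/10) = 1.730, G_1 = 10^(22.5/10) = 177.8
  Stage 2: F_2 = 10^(2.59/10) = 1.816, G_2 = 10^(9.93/10) = 9.840
  Stage 3: F_3 = 10^(5.92/10) = 3.908, G_3 = 10^(−5.92/10) = 0.2559
  Stage 4: F_4 = 10^(6.69/10) = 4.667, G_4 = 10^(14.1/10) = 25.70
Friis cascade:
  F = 1.730 + (1.816 − 1)/177.8 + (3.908 − 1)/1750 + (4.667 − 1)/447.7 = 1.744
NF = 10 log₁₀(1.744) = 2.42 dB

2.42 dB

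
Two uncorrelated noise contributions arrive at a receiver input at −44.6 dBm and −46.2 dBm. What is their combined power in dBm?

−42.3 dBm

Convert to linear, add, convert back:
P₁ = 3.47×10⁻⁸ W, P₂ = 2.40×10⁻⁸ W
P_tot = 5.87×10⁻⁸ W → 10 log₁₀(P_tot / 10⁻³) = −42.3 dBm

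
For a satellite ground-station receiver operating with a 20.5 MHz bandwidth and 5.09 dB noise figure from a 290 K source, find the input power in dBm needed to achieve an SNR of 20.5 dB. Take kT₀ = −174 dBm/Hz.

−75.3 dBm

Sensitivity = −174 + 10 log₁₀(B) + NF + SNR_min
= −174 + 73.12 + 5.09 + 20.5
= −75.29 dBm → −75.3 dBm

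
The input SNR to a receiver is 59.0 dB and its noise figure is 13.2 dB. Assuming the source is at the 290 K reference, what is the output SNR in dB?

45.8 dB

By definition F = SNR_in/SNR_out, so in dB: SNR_out = SNR_in − NF
SNR_out = 59.0 − 13.2 = 45.8 dB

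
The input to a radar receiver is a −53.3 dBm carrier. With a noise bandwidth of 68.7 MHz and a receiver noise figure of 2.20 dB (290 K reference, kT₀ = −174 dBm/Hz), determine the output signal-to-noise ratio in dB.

Noise floor: N = −174 + 10 log₁₀(B) + NF
10 log₁₀(6.87×10⁷) = 78.37 dB
N = −174 + 78.37 + 2.20 = −93.43 dBm
SNR = P_sig − N = −53.3 − (−93.43) = 40.13 dB → 40.1 dB

40.1 dB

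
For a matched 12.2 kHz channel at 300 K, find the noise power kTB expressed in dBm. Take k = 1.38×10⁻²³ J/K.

P_n = kTB = 1.38×10⁻²³ × 300 × 1.22×10⁴ = 5.05×10⁻¹⁷ W
In dBm: 10 log₁₀(5.05×10⁻¹⁷ / 10⁻³) = −133.0 dBm

−133.0 dBm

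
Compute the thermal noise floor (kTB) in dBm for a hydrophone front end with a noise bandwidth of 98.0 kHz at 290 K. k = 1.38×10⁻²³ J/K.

P_n = kTB = 1.38×10⁻²³ × 290 × 9.80×10⁴ = 3.92×10⁻¹⁶ W
In dBm: 10 log₁₀(3.92×10⁻¹⁶ / 10⁻³) = −124.1 dBm

−124.1 dBm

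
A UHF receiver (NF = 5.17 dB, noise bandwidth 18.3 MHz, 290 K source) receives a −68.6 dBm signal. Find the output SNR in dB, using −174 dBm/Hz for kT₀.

Noise floor: N = −174 + 10 log₁₀(B) + NF
10 log₁₀(1.83×10⁷) = 72.62 dB
N = −174 + 72.62 + 5.17 = −96.21 dBm
SNR = P_sig − N = −68.6 − (−96.21) = 27.61 dB → 27.6 dB

27.6 dB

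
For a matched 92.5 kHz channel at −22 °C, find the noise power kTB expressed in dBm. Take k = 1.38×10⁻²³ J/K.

T = −22 °C + 273.15 = 251.15 K
P_n = kTB = 1.38×10⁻²³ × 251.15 × 9.25×10⁴ = 3.21×10⁻¹⁶ W
In dBm: 10 log₁₀(3.21×10⁻¹⁶ / 10⁻³) = −124.9 dBm

−124.9 dBm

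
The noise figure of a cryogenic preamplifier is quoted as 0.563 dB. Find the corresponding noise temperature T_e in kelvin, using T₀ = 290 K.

40.1 K

F = 10^(0.563/10) = 1.13841
T_e = (F − 1)·T₀ = (1.13841 − 1) × 290 = 40.1 K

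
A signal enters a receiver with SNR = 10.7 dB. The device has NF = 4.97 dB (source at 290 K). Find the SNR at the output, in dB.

5.73 dB

By definition F = SNR_in/SNR_out, so in dB: SNR_out = SNR_in − NF
SNR_out = 10.7 − 4.97 = 5.73 dB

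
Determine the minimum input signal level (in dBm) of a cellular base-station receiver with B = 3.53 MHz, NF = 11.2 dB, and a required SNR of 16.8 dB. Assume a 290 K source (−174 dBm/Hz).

−80.5 dBm

Sensitivity = −174 + 10 log₁₀(B) + NF + SNR_min
= −174 + 65.48 + 11.2 + 16.8
= −80.52 dBm → −80.5 dBm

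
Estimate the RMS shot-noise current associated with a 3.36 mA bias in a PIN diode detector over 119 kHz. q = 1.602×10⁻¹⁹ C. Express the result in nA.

11.3 nA

I_n = √(2qI·B)
2qI·B = 2 × 1.602×10⁻¹⁹ × 3.36×10⁻³ × 1.19×10⁵ = 1.28×10⁻¹⁶ A²
I_n = √(1.28×10⁻¹⁶) = 1.13×10⁻⁸ A = 11.3 nA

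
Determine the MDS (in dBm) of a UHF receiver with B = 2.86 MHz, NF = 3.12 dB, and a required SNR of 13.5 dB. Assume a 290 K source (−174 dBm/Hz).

Sensitivity = −174 + 10 log₁₀(B) + NF + SNR_min
= −174 + 64.56 + 3.12 + 13.5
= −92.82 dBm → −92.8 dBm

−92.8 dBm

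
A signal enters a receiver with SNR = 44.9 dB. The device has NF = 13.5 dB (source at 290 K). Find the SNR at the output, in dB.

By definition F = SNR_in/SNR_out, so in dB: SNR_out = SNR_in − NF
SNR_out = 44.9 − 13.5 = 31.4 dB

31.4 dB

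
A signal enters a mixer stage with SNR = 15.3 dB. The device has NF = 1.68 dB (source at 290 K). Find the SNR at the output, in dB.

By definition F = SNR_in/SNR_out, so in dB: SNR_out = SNR_in − NF
SNR_out = 15.3 − 1.68 = 13.62 dB

13.62 dB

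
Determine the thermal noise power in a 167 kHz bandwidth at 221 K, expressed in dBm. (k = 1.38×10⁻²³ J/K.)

P_n = kTB = 1.38×10⁻²³ × 221 × 1.67×10⁵ = 5.09×10⁻¹⁶ W
In dBm: 10 log₁₀(5.09×10⁻¹⁶ / 10⁻³) = −122.9 dBm

−122.9 dBm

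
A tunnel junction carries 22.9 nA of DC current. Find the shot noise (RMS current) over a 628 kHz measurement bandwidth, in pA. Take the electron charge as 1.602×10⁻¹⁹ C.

67.9 pA

I_n = √(2qI·B)
2qI·B = 2 × 1.602×10⁻¹⁹ × 2.29×10⁻⁸ × 6.28×10⁵ = 4.61×10⁻²¹ A²
I_n = √(4.61×10⁻²¹) = 6.79×10⁻¹¹ A = 67.9 pA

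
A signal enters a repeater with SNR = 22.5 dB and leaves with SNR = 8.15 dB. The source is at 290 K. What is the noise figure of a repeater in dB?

14.35 dB

NF (dB) = SNR_in(dB) − SNR_out(dB) when the source is at T₀
NF = 22.5 − 8.15 = 14.35 dB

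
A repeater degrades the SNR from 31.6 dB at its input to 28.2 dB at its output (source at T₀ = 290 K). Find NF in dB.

NF (dB) = SNR_in(dB) − SNR_out(dB) when the source is at T₀
NF = 31.6 − 28.2 = 3.4 dB

3.4 dB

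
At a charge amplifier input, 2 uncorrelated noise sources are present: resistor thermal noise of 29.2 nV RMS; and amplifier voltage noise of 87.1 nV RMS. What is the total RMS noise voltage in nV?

Uncorrelated sources add in power (mean-square): V_tot = √(ΣV_i²)
V_tot = √[(2.92×10⁻⁸)² + (8.71×10⁻⁸)²] = 9.19×10⁻⁸ V = 91.9 nV

91.9 nV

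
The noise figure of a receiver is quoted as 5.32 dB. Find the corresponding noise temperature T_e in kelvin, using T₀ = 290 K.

697 K

F = 10^(5.32/10) = 3.40408
T_e = (F − 1)·T₀ = (3.40408 − 1) × 290 = 697 K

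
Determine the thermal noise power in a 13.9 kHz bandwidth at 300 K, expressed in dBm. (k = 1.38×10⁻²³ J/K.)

P_n = kTB = 1.38×10⁻²³ × 300 × 1.39×10⁴ = 5.75×10⁻¹⁷ W
In dBm: 10 log₁₀(5.75×10⁻¹⁷ / 10⁻³) = −132.4 dBm

−132.4 dBm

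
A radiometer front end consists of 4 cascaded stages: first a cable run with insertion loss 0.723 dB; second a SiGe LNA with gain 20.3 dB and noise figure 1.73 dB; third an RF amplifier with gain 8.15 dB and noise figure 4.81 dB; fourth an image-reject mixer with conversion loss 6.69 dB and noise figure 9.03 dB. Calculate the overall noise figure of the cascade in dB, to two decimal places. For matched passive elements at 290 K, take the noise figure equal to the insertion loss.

2.54 dB

Convert to linear (a loss of L dB is a gain of −L dB): F_i = 10^(NF_i/10), G_i = 10^(G_i,dB/10)
  Stage 1: F_1 = 10^(0.723/10) = 1.181, G_1 = 10^(−0.723/10) = 0.8466
  Stage 2: F_2 = 10^(1.73/10) = 1.489, G_2 = 10^(20.3/10) = 107.2
  Stage 3: F_3 = 10^(4.81/10) = 3.027, G_3 = 10^(8.15/10) = 6.531
  Stage 4: F_4 = 10^(9.03/10) = 7.998, G_4 = 10^(−6.69/10) = 0.2143
Friis cascade:
  F = 1.181 + (1.489 − 1)/0.8466 + (3.027 − 1)/90.72 + (7.998 − 1)/592.5 = 1.793
NF = 10 log₁₀(1.793) = 2.54 dB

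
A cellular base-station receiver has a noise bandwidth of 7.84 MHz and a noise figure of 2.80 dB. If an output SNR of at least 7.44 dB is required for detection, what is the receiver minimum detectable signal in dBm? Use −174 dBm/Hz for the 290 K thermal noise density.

Sensitivity = −174 + 10 log₁₀(B) + NF + SNR_min
= −174 + 68.94 + 2.80 + 7.44
= −94.82 dBm → −94.8 dBm

−94.8 dBm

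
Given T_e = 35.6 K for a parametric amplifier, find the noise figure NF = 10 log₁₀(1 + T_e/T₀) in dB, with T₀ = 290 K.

0.503 dB

F = 1 + T_e/T₀ = 1 + 35.6/290 = 1.12276
NF = 10 log₁₀(1.12276) = 0.503 dB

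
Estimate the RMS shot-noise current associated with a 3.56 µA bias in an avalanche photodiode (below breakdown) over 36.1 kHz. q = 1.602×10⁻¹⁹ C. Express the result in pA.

I_n = √(2qI·B)
2qI·B = 2 × 1.602×10⁻¹⁹ × 3.56×10⁻⁶ × 3.61×10⁴ = 4.12×10⁻²⁰ A²
I_n = √(4.12×10⁻²⁰) = 2.03×10⁻¹⁰ A = 203 pA

203 pA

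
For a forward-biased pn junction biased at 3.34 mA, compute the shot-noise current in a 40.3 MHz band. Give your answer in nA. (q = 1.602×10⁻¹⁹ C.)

I_n = √(2qI·B)
2qI·B = 2 × 1.602×10⁻¹⁹ × 3.34×10⁻³ × 4.03×10⁷ = 4.31×10⁻¹⁴ A²
I_n = √(4.31×10⁻¹⁴) = 2.08×10⁻⁷ A = 208 nA

208 nA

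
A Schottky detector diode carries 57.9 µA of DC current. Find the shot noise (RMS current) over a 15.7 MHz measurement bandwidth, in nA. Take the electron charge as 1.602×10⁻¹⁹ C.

I_n = √(2qI·B)
2qI·B = 2 × 1.602×10⁻¹⁹ × 5.79×10⁻⁵ × 1.57×10⁷ = 2.91×10⁻¹⁶ A²
I_n = √(2.91×10⁻¹⁶) = 1.71×10⁻⁸ A = 17.1 nA

17.1 nA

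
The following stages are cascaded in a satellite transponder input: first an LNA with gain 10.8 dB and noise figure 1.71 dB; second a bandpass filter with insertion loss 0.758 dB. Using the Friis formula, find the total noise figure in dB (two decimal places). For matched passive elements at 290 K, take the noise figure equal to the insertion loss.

Convert to linear (a loss of L dB is a gain of −L dB): F_i = 10^(NF_i/10), G_i = 10^(G_i,dB/10)
  Stage 1: F_1 = 10^(1.71/10) = 1.483, G_1 = 10^(10.8/10) = 12.02
  Stage 2: F_2 = 10^(0.758/10) = 1.191, G_2 = 10^(−0.758/10) = 0.8398
Friis cascade:
  F = 1.483 + (1.191 − 1)/12.02 = 1.498
NF = 10 log₁₀(1.498) = 1.76 dB

1.76 dB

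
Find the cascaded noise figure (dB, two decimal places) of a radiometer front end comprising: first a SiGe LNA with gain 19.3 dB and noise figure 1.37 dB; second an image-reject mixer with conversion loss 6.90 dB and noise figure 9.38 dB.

Convert to linear (a loss of L dB is a gain of −L dB): F_i = 10^(NF_i/10), G_i = 10^(G_i,dB/10)
  Stage 1: F_1 = 10^(1.37/10) = 1.371, G_1 = 10^(19.3/10) = 85.11
  Stage 2: F_2 = 10^(9.38/10) = 8.670, G_2 = 10^(−6.90/10) = 0.2042
Friis cascade:
  F = 1.371 + (8.670 − 1)/85.11 = 1.461
NF = 10 log₁₀(1.461) = 1.65 dB

1.65 dB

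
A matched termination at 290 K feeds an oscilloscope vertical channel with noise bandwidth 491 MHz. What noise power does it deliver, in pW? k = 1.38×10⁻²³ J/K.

1.96 pW

P_n = kTB = 1.38×10⁻²³ × 290 × 4.91×10⁸ = 1.96×10⁻¹² W = 1.96 pW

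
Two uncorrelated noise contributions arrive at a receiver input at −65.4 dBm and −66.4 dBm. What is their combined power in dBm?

Convert to linear, add, convert back:
P₁ = 2.88×10⁻¹⁰ W, P₂ = 2.29×10⁻¹⁰ W
P_tot = 5.17×10⁻¹⁰ W → 10 log₁₀(P_tot / 10⁻³) = −62.9 dBm

−62.9 dBm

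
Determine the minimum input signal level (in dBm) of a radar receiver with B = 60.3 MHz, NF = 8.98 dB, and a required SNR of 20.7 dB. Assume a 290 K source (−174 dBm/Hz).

−66.5 dBm

Sensitivity = −174 + 10 log₁₀(B) + NF + SNR_min
= −174 + 77.8 + 8.98 + 20.7
= −66.52 dBm → −66.5 dBm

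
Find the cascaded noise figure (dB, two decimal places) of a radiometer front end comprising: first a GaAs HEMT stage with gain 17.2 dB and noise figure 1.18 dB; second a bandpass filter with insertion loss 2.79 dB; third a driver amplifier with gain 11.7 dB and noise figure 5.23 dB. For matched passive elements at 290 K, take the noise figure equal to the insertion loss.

1.50 dB

Convert to linear (a loss of L dB is a gain of −L dB): F_i = 10^(NF_i/10), G_i = 10^(G_i,dB/10)
  Stage 1: F_1 = 10^(1.18/10) = 1.312, G_1 = 10^(17.2/10) = 52.48
  Stage 2: F_2 = 10^(2.79/10) = 1.901, G_2 = 10^(−2.79/10) = 0.5260
  Stage 3: F_3 = 10^(5.23/10) = 3.334, G_3 = 10^(11.7/10) = 14.79
Friis cascade:
  F = 1.312 + (1.901 − 1)/52.48 + (3.334 − 1)/27.61 = 1.414
NF = 10 log₁₀(1.414) = 1.50 dB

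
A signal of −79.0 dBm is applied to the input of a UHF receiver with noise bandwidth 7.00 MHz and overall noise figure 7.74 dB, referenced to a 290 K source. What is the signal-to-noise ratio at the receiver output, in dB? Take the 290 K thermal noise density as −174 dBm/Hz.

Noise floor: N = −174 + 10 log₁₀(B) + NF
10 log₁₀(7.00×10⁶) = 68.45 dB
N = −174 + 68.45 + 7.74 = −97.81 dBm
SNR = P_sig − N = −79.0 − (−97.81) = 18.81 dB → 18.8 dB

18.8 dB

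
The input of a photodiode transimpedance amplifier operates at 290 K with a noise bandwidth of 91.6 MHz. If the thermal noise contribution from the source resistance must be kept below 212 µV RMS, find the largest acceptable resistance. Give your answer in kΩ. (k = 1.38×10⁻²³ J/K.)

30.7 kΩ

Johnson–Nyquist: V_n = √(4kTRB) ⇒ R = V_n² / (4kTB)
4kTB = 4 × 1.38×10⁻²³ × 290 × 9.16×10⁷ = 1.47×10⁻¹²
R = (2.12×10⁻⁴)² / 1.47×10⁻¹² = 3.07×10⁴ Ω = 30.7 kΩ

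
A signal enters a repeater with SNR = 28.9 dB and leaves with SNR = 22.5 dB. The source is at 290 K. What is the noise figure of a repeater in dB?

NF (dB) = SNR_in(dB) − SNR_out(dB) when the source is at T₀
NF = 28.9 − 22.5 = 6.4 dB

6.4 dB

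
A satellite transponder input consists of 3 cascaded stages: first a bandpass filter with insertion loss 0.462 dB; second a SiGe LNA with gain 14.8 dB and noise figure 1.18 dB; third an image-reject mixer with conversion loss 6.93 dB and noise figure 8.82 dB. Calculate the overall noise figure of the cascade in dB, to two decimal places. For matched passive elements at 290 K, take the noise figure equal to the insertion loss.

Convert to linear (a loss of L dB is a gain of −L dB): F_i = 10^(NF_i/10), G_i = 10^(G_i,dB/10)
  Stage 1: F_1 = 10^(0.462/10) = 1.112, G_1 = 10^(−0.462/10) = 0.8991
  Stage 2: F_2 = 10^(1.18/10) = 1.312, G_2 = 10^(14.8/10) = 30.20
  Stage 3: F_3 = 10^(8.82/10) = 7.621, G_3 = 10^(−6.93/10) = 0.2028
Friis cascade:
  F = 1.112 + (1.312 − 1)/0.8991 + (7.621 − 1)/27.15 = 1.703
NF = 10 log₁₀(1.703) = 2.31 dB

2.31 dB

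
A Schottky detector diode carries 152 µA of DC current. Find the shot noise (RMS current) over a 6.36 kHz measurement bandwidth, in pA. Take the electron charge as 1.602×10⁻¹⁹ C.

I_n = √(2qI·B)
2qI·B = 2 × 1.602×10⁻¹⁹ × 1.52×10⁻⁴ × 6.36×10³ = 3.10×10⁻¹⁹ A²
I_n = √(3.10×10⁻¹⁹) = 5.57×10⁻¹⁰ A = 557 pA

557 pA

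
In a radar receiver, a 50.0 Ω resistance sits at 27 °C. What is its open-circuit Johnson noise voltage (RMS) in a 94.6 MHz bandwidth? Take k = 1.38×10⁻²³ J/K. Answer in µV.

T = 27 °C + 273.15 = 300.15 K
V_n = √(4kTRB)
4kTRB = 4 × 1.38×10⁻²³ × 300.15 × 5.00×10¹ × 9.46×10⁷ = 7.84×10⁻¹¹ V²
V_n = √(7.84×10⁻¹¹) = 8.85×10⁻⁶ V = 8.85 µV

8.85 µV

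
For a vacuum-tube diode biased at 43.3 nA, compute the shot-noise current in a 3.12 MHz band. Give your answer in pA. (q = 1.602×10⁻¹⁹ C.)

208 pA

I_n = √(2qI·B)
2qI·B = 2 × 1.602×10⁻¹⁹ × 4.33×10⁻⁸ × 3.12×10⁶ = 4.33×10⁻²⁰ A²
I_n = √(4.33×10⁻²⁰) = 2.08×10⁻¹⁰ A = 208 pA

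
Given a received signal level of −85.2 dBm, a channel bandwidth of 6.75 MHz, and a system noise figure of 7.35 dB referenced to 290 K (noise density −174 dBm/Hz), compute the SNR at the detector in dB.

13.2 dB

Noise floor: N = −174 + 10 log₁₀(B) + NF
10 log₁₀(6.75×10⁶) = 68.29 dB
N = −174 + 68.29 + 7.35 = −98.36 dBm
SNR = P_sig − N = −85.2 − (−98.36) = 13.16 dB → 13.2 dB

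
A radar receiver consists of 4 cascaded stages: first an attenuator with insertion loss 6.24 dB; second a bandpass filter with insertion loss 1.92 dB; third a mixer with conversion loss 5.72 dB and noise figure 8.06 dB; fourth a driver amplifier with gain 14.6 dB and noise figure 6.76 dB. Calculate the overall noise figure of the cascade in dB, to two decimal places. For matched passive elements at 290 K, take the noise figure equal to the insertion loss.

Convert to linear (a loss of L dB is a gain of −L dB): F_i = 10^(NF_i/10), G_i = 10^(G_i,dB/10)
  Stage 1: F_1 = 10^(6.24/10) = 4.207, G_1 = 10^(−6.24/10) = 0.2377
  Stage 2: F_2 = 10^(1.92/10) = 1.556, G_2 = 10^(−1.92/10) = 0.6427
  Stage 3: F_3 = 10^(8.06/10) = 6.397, G_3 = 10^(−5.72/10) = 0.2679
  Stage 4: F_4 = 10^(6.76/10) = 4.742, G_4 = 10^(14.6/10) = 28.84
Friis cascade:
  F = 4.207 + (1.556 − 1)/0.2377 + (6.397 − 1)/0.1528 + (4.742 − 1)/0.04093 = 133.3
NF = 10 log₁₀(133.3) = 21.25 dB

21.25 dB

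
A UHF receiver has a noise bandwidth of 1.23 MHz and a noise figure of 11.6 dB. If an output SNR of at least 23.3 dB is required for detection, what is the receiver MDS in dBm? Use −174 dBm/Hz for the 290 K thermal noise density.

−78.2 dBm

Sensitivity = −174 + 10 log₁₀(B) + NF + SNR_min
= −174 + 60.9 + 11.6 + 23.3
= −78.2 dBm → −78.2 dBm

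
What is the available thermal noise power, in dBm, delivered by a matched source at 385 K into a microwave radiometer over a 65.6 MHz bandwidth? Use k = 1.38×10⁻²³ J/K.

−94.6 dBm

P_n = kTB = 1.38×10⁻²³ × 385 × 6.56×10⁷ = 3.49×10⁻¹³ W
In dBm: 10 log₁₀(3.49×10⁻¹³ / 10⁻³) = −94.6 dBm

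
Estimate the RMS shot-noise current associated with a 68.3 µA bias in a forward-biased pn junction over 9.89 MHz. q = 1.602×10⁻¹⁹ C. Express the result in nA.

I_n = √(2qI·B)
2qI·B = 2 × 1.602×10⁻¹⁹ × 6.83×10⁻⁵ × 9.89×10⁶ = 2.16×10⁻¹⁶ A²
I_n = √(2.16×10⁻¹⁶) = 1.47×10⁻⁸ A = 14.7 nA

14.7 nA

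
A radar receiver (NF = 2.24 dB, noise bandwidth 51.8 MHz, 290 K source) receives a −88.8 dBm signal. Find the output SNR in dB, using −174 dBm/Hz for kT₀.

Noise floor: N = −174 + 10 log₁₀(B) + NF
10 log₁₀(5.18×10⁷) = 77.14 dB
N = −174 + 77.14 + 2.24 = −94.62 dBm
SNR = P_sig − N = −88.8 − (−94.62) = 5.82 dB → 5.8 dB

5.8 dB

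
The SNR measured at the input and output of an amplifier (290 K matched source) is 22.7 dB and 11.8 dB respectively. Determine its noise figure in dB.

10.9 dB

NF (dB) = SNR_in(dB) − SNR_out(dB) when the source is at T₀
NF = 22.7 − 11.8 = 10.9 dB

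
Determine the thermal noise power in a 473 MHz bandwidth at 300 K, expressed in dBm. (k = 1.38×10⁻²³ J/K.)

−87.1 dBm

P_n = kTB = 1.38×10⁻²³ × 300 × 4.73×10⁸ = 1.96×10⁻¹² W
In dBm: 10 log₁₀(1.96×10⁻¹² / 10⁻³) = −87.1 dBm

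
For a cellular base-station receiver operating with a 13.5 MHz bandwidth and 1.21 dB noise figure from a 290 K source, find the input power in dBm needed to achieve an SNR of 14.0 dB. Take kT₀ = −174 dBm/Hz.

Sensitivity = −174 + 10 log₁₀(B) + NF + SNR_min
= −174 + 71.3 + 1.21 + 14.0
= −87.49 dBm → −87.5 dBm

−87.5 dBm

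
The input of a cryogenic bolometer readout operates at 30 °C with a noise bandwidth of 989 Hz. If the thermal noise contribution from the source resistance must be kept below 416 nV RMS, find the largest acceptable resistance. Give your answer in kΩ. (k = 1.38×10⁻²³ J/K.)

T = 30 °C + 273.15 = 303.15 K
Johnson–Nyquist: V_n = √(4kTRB) ⇒ R = V_n² / (4kTB)
4kTB = 4 × 1.38×10⁻²³ × 303.15 × 9.89×10² = 1.65×10⁻¹⁷
R = (4.16×10⁻⁷)² / 1.65×10⁻¹⁷ = 1.05×10⁴ Ω = 10.5 kΩ

10.5 kΩ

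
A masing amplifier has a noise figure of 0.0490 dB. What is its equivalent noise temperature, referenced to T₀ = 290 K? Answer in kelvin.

3.29 K

F = 10^(0.0490/10) = 1.01135
T_e = (F − 1)·T₀ = (1.01135 − 1) × 290 = 3.29 K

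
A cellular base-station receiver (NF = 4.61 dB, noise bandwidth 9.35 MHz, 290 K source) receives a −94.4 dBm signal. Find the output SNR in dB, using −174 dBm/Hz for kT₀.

5.3 dB

Noise floor: N = −174 + 10 log₁₀(B) + NF
10 log₁₀(9.35×10⁶) = 69.71 dB
N = −174 + 69.71 + 4.61 = −99.68 dBm
SNR = P_sig − N = −94.4 − (−99.68) = 5.28 dB → 5.3 dB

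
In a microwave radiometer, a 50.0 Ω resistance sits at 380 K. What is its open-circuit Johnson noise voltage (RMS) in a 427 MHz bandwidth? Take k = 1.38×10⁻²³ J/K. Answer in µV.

21.2 µV

V_n = √(4kTRB)
4kTRB = 4 × 1.38×10⁻²³ × 380 × 5.00×10¹ × 4.27×10⁸ = 4.48×10⁻¹⁰ V²
V_n = √(4.48×10⁻¹⁰) = 2.12×10⁻⁵ V = 21.2 µV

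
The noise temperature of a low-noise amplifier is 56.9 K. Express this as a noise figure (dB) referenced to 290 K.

0.778 dB

F = 1 + T_e/T₀ = 1 + 56.9/290 = 1.19621
NF = 10 log₁₀(1.19621) = 0.778 dB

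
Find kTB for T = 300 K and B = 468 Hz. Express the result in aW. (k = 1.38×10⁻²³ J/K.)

P_n = kTB = 1.38×10⁻²³ × 300 × 4.68×10² = 1.94×10⁻¹⁸ W = 1.94 aW

1.94 aW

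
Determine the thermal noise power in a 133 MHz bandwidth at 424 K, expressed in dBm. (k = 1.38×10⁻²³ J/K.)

−91.1 dBm

P_n = kTB = 1.38×10⁻²³ × 424 × 1.33×10⁸ = 7.78×10⁻¹³ W
In dBm: 10 log₁₀(7.78×10⁻¹³ / 10⁻³) = −91.1 dBm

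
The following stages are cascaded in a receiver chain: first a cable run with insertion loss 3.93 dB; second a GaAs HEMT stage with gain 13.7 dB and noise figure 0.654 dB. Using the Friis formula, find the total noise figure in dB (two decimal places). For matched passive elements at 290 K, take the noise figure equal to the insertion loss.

4.58 dB

Convert to linear (a loss of L dB is a gain of −L dB): F_i = 10^(NF_i/10), G_i = 10^(G_i,dB/10)
  Stage 1: F_1 = 10^(3.93/10) = 2.472, G_1 = 10^(−3.93/10) = 0.4046
  Stage 2: F_2 = 10^(0.654/10) = 1.163, G_2 = 10^(13.7/10) = 23.44
Friis cascade:
  F = 2.472 + (1.163 − 1)/0.4046 = 2.873
NF = 10 log₁₀(2.873) = 4.58 dB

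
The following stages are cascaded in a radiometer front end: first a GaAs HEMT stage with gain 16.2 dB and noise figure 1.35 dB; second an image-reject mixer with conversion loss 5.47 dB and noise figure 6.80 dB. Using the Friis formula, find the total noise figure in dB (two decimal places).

Convert to linear (a loss of L dB is a gain of −L dB): F_i = 10^(NF_i/10), G_i = 10^(G_i,dB/10)
  Stage 1: F_1 = 10^(1.35/10) = 1.365, G_1 = 10^(16.2/10) = 41.69
  Stage 2: F_2 = 10^(6.80/10) = 4.786, G_2 = 10^(−5.47/10) = 0.2838
Friis cascade:
  F = 1.365 + (4.786 − 1)/41.69 = 1.455
NF = 10 log₁₀(1.455) = 1.63 dB

1.63 dB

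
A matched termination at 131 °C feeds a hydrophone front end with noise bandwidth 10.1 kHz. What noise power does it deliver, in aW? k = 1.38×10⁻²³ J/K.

T = 131 °C + 273.15 = 404.15 K
P_n = kTB = 1.38×10⁻²³ × 404.15 × 1.01×10⁴ = 5.63×10⁻¹⁷ W = 56.3 aW

56.3 aW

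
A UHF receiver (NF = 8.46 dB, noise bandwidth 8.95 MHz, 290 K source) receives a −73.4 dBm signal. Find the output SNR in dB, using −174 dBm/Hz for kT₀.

Noise floor: N = −174 + 10 log₁₀(B) + NF
10 log₁₀(8.95×10⁶) = 69.52 dB
N = −174 + 69.52 + 8.46 = −96.02 dBm
SNR = P_sig − N = −73.4 − (−96.02) = 22.62 dB → 22.6 dB

22.6 dB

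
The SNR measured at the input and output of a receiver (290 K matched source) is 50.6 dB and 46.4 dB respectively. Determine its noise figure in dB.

4.2 dB

NF (dB) = SNR_in(dB) − SNR_out(dB) when the source is at T₀
NF = 50.6 − 46.4 = 4.2 dB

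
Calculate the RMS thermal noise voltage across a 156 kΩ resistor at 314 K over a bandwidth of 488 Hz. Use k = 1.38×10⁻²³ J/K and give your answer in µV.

1.15 µV

V_n = √(4kTRB)
4kTRB = 4 × 1.38×10⁻²³ × 314 × 1.56×10⁵ × 4.88×10² = 1.32×10⁻¹² V²
V_n = √(1.32×10⁻¹²) = 1.15×10⁻⁶ V = 1.15 µV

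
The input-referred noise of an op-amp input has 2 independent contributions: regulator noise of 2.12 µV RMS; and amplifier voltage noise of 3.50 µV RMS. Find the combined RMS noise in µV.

Uncorrelated sources add in power (mean-square): V_tot = √(ΣV_i²)
V_tot = √[(2.12×10⁻⁶)² + (3.50×10⁻⁶)²] = 4.09×10⁻⁶ V = 4.09 µV

4.09 µV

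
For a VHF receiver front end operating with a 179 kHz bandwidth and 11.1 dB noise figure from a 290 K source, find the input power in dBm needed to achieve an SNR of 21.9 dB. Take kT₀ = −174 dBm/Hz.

Sensitivity = −174 + 10 log₁₀(B) + NF + SNR_min
= −174 + 52.53 + 11.1 + 21.9
= −88.47 dBm → −88.5 dBm

−88.5 dBm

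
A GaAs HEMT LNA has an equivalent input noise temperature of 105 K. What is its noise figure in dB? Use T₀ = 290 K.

1.34 dB

F = 1 + T_e/T₀ = 1 + 105/290 = 1.36207
NF = 10 log₁₀(1.36207) = 1.34 dB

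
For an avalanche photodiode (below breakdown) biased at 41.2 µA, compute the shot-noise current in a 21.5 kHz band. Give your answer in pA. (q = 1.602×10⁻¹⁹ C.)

I_n = √(2qI·B)
2qI·B = 2 × 1.602×10⁻¹⁹ × 4.12×10⁻⁵ × 2.15×10⁴ = 2.84×10⁻¹⁹ A²
I_n = √(2.84×10⁻¹⁹) = 5.33×10⁻¹⁰ A = 533 pA

533 pA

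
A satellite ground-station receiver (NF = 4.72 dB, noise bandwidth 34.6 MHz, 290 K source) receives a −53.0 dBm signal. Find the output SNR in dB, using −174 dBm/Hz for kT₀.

Noise floor: N = −174 + 10 log₁₀(B) + NF
10 log₁₀(3.46×10⁷) = 75.39 dB
N = −174 + 75.39 + 4.72 = −93.89 dBm
SNR = P_sig − N = −53.0 − (−93.89) = 40.89 dB → 40.9 dB

40.9 dB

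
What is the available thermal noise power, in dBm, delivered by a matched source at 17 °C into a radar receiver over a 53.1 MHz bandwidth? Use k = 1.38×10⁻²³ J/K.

−96.7 dBm

T = 17 °C + 273.15 = 290.15 K
P_n = kTB = 1.38×10⁻²³ × 290.15 × 5.31×10⁷ = 2.13×10⁻¹³ W
In dBm: 10 log₁₀(2.13×10⁻¹³ / 10⁻³) = −96.7 dBm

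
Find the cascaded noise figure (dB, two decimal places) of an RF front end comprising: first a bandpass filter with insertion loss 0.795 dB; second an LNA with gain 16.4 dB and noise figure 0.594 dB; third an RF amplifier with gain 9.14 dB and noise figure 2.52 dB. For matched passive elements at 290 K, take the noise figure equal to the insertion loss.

1.46 dB

Convert to linear (a loss of L dB is a gain of −L dB): F_i = 10^(NF_i/10), G_i = 10^(G_i,dB/10)
  Stage 1: F_1 = 10^(0.795/10) = 1.201, G_1 = 10^(−0.795/10) = 0.8327
  Stage 2: F_2 = 10^(0.594/10) = 1.147, G_2 = 10^(16.4/10) = 43.65
  Stage 3: F_3 = 10^(2.52/10) = 1.786, G_3 = 10^(9.14/10) = 8.204
Friis cascade:
  F = 1.201 + (1.147 − 1)/0.8327 + (1.786 − 1)/36.35 = 1.399
NF = 10 log₁₀(1.399) = 1.46 dB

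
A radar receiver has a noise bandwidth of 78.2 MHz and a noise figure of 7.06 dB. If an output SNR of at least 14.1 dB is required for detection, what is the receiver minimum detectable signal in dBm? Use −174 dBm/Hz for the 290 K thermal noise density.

−73.9 dBm

Sensitivity = −174 + 10 log₁₀(B) + NF + SNR_min
= −174 + 78.93 + 7.06 + 14.1
= −73.91 dBm → −73.9 dBm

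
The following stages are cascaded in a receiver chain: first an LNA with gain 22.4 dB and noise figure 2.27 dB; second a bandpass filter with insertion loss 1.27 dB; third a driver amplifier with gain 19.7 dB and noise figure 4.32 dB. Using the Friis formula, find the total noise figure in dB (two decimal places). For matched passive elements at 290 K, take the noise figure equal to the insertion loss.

Convert to linear (a loss of L dB is a gain of −L dB): F_i = 10^(NF_i/10), G_i = 10^(G_i,dB/10)
  Stage 1: F_1 = 10^(2.27/10) = 1.687, G_1 = 10^(22.4/10) = 173.8
  Stage 2: F_2 = 10^(1.27/10) = 1.340, G_2 = 10^(−1.27/10) = 0.7464
  Stage 3: F_3 = 10^(4.32/10) = 2.704, G_3 = 10^(19.7/10) = 93.33
Friis cascade:
  F = 1.687 + (1.340 − 1)/173.8 + (2.704 − 1)/129.7 = 1.702
NF = 10 log₁₀(1.702) = 2.31 dB

2.31 dB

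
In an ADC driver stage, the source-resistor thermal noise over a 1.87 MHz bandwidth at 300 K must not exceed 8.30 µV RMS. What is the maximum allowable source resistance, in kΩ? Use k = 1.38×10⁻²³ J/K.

2.22 kΩ

Johnson–Nyquist: V_n = √(4kTRB) ⇒ R = V_n² / (4kTB)
4kTB = 4 × 1.38×10⁻²³ × 300 × 1.87×10⁶ = 3.10×10⁻¹⁴
R = (8.30×10⁻⁶)² / 3.10×10⁻¹⁴ = 2.22×10³ Ω = 2.22 kΩ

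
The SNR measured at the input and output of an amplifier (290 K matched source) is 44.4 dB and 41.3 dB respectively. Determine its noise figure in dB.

3.1 dB

NF (dB) = SNR_in(dB) − SNR_out(dB) when the source is at T₀
NF = 44.4 − 41.3 = 3.1 dB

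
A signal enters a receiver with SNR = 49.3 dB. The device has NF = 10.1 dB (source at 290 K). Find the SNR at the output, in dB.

By definition F = SNR_in/SNR_out, so in dB: SNR_out = SNR_in − NF
SNR_out = 49.3 − 10.1 = 39.2 dB

39.2 dB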